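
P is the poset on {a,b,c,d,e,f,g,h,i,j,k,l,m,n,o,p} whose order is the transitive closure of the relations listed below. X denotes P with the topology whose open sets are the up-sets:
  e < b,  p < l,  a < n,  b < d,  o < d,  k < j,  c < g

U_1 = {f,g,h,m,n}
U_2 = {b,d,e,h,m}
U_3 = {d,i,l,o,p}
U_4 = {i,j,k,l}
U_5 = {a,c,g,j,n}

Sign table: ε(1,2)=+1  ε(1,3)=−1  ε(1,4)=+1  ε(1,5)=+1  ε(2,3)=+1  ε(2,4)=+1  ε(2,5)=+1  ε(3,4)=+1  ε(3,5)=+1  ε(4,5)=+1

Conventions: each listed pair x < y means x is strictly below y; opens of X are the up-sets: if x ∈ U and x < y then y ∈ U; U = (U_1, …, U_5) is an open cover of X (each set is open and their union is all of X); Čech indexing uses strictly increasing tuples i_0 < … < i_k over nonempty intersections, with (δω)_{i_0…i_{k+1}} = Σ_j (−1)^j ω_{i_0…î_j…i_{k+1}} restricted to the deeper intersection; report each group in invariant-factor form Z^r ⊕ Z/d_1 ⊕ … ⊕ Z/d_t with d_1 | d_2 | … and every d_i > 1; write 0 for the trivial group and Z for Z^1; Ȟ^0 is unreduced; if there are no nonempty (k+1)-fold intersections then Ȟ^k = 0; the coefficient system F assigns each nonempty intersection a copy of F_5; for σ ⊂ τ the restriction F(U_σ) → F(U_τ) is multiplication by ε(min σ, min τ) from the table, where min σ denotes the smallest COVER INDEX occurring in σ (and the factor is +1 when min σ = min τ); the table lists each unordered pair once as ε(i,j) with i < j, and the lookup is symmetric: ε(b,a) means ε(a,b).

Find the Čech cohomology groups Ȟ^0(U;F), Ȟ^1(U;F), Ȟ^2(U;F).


intersection data:
  U12={h,m} U15={g,n} U23={d} U34={i,l} U45={j}
C dims 5,5; δ0: rk_F5 4
Ȟ^0 = (5 − 4) − 0 = 1, so Ȟ^0 ≅ Z/5
Ȟ^1 = (5 − 0) − 4 = 1, so Ȟ^1 ≅ Z/5
Ȟ^2 = (0 − 0) − 0 = 0, so Ȟ^2 ≅ 0

Ȟ^0 = Z/5, Ȟ^1 = Z/5, Ȟ^2 = 0


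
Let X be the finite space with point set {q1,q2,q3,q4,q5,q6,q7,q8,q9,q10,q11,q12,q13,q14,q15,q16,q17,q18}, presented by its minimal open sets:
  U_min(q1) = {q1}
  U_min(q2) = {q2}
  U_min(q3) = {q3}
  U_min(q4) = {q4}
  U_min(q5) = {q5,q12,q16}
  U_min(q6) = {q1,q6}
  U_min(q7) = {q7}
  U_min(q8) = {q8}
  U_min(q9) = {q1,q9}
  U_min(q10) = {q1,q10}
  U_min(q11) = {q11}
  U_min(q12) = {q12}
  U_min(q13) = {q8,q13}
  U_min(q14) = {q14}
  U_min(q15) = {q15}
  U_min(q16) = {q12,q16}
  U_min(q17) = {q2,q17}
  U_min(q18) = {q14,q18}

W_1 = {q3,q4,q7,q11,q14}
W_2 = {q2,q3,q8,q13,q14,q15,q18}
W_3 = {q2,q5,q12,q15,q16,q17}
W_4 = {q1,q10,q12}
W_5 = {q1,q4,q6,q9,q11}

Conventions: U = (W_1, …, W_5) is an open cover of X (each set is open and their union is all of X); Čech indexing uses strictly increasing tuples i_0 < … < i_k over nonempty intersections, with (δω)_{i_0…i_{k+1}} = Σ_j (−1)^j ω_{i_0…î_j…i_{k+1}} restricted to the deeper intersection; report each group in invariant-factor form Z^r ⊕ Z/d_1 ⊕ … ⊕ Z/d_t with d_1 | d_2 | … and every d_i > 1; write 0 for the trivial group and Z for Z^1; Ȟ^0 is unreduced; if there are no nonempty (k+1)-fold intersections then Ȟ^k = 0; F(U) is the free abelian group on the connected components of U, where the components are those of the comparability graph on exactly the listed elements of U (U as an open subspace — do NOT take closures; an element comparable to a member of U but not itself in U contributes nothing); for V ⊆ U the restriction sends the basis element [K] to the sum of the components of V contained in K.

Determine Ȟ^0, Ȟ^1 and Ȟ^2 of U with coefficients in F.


Ȟ^0(U;F) ≅ Z^10, Ȟ^1(U;F) ≅ 0 and Ȟ^2(U;F) ≅ 0

intersection data:
  W12={q3,q14} W15={q4,q11} W23={q2,q15} W34={q12} W45={q1}
components per intersection:
  W1: {q3} {q4} {q7} {q11} {q14}
  W2: {q2} {q3} {q8,q13} {q14,q18} {q15}
  W3: {q2,q17} {q5,q12,q16} {q15}
  W4: {q1,q10} {q12}
  W5: {q1,q6,q9} {q4} {q11}
  W12: {q3} {q14}
  W15: {q4} {q11}
  W23: {q2} {q15}
  W34: {q12}
  W45: {q1}
C dims 18,8; δ0: rk 8, SNF 1^8
Ȟ^0 = (18 − 8) − 0 = 10, so Ȟ^0 ≅ Z^10
Ȟ^1 = (8 − 0) − 8 = 0, so Ȟ^1 ≅ 0
Ȟ^2 = (0 − 0) − 0 = 0, so Ȟ^2 ≅ 0


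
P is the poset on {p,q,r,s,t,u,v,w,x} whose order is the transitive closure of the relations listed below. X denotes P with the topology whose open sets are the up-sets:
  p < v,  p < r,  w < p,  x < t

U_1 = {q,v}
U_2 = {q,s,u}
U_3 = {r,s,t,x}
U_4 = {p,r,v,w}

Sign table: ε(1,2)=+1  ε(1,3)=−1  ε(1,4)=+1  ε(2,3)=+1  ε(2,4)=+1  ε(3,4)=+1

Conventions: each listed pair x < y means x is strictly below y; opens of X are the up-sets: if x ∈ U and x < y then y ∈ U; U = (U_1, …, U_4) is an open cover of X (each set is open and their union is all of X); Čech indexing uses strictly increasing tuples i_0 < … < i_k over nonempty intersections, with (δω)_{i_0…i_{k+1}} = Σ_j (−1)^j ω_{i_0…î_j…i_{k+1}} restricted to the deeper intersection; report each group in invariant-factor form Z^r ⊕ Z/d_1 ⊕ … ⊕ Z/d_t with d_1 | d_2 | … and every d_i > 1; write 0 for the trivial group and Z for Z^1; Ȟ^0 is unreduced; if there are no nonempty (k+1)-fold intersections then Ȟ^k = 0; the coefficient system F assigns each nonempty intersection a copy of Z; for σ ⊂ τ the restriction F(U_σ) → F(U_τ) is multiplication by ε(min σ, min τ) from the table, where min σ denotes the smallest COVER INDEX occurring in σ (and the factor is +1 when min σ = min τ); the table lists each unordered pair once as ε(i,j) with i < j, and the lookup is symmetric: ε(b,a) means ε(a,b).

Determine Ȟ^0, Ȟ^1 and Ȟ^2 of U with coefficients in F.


Ȟ^0 ≅ Z, Ȟ^1 ≅ Z, Ȟ^2 ≅ 0

intersection data:
  U12={q} U14={v} U23={s} U34={r}
C dims 4,4; δ0: rk 3, SNF 1^3
Ȟ^0 = (4 − 3) − 0 = 1, so Ȟ^0 ≅ Z
Ȟ^1 = (4 − 0) − 3 = 1, so Ȟ^1 ≅ Z
Ȟ^2 = (0 − 0) − 0 = 0, so Ȟ^2 ≅ 0


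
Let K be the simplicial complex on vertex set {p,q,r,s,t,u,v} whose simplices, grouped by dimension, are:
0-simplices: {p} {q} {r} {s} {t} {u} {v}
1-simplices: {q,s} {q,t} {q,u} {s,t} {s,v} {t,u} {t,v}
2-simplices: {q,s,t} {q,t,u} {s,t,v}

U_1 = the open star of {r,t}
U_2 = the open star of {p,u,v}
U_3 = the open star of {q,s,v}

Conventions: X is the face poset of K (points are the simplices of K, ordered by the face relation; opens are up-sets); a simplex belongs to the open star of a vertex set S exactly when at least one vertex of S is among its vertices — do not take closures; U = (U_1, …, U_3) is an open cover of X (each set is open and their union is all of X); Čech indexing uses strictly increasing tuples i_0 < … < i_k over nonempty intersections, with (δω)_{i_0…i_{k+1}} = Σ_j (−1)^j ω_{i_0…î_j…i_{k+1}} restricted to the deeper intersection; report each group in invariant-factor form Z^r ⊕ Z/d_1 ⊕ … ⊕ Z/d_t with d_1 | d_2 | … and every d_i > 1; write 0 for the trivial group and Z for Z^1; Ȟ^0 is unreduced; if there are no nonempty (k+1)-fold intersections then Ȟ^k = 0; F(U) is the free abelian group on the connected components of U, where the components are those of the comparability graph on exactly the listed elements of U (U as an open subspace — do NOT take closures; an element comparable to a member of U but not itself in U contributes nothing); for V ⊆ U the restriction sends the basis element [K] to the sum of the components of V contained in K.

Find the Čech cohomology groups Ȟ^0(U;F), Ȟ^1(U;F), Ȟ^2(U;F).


nonempty overlaps:
  U1={{r},{t},{q,t},{s,t},{t,u},{t,v},{q,s,t},{q,t,u},{s,t,v}} U2={{p},{u},{v},{q,u},{s,v},{t,u},{t,v},{q,t,u},{s,t,v}} U3={{q},{s},{v},{q,s},{q,t},{q,u},{s,t},{s,v},{t,v},{q,s,t},{q,t,u},{s,t,v}}
  U12={{t,u},{t,v},{q,t,u},{s,t,v}} U13={{q,t},{s,t},{t,v},{q,s,t},{q,t,u},{s,t,v}} U23={{v},{q,u},{s,v},{t,v},{q,t,u},{s,t,v}}
  U123={{t,v},{q,t,u},{s,t,v}}
components per intersection:
  U1: {{r}} {{t},{q,t},{s,t},{t,u},{t,v},{q,s,t},{q,t,u},{s,t,v}}
  U2: {{p}} {{u},{q,u},{t,u},{q,t,u}} {{v},{s,v},{t,v},{s,t,v}}
  U3: {{q},{s},{v},{q,s},{q,t},{q,u},{s,t},{s,v},{t,v},{q,s,t},{q,t,u},{s,t,v}}
  U12: {{t,u},{q,t,u}} {{t,v},{s,t,v}}
  U13: {{q,t},{s,t},{t,v},{q,s,t},{q,t,u},{s,t,v}}
  U23: {{v},{s,v},{t,v},{s,t,v}} {{q,u},{q,t,u}}
  U123: {{t,v},{s,t,v}} {{q,t,u}}
C dims 6,5,2; δ0: rk 3, SNF 1^3; δ1: rk 2, SNF 1^2
degree 0: 6−3−0 = 3 → Ȟ^0 ≅ Z^3
degree 1: 5−2−3 = 0 → Ȟ^1 ≅ 0
degree 2: 2−0−2 = 0 → Ȟ^2 ≅ 0

Ȟ^0(U;F) ≅ Z^3; Ȟ^1(U;F) ≅ 0; Ȟ^2(U;F) ≅ 0


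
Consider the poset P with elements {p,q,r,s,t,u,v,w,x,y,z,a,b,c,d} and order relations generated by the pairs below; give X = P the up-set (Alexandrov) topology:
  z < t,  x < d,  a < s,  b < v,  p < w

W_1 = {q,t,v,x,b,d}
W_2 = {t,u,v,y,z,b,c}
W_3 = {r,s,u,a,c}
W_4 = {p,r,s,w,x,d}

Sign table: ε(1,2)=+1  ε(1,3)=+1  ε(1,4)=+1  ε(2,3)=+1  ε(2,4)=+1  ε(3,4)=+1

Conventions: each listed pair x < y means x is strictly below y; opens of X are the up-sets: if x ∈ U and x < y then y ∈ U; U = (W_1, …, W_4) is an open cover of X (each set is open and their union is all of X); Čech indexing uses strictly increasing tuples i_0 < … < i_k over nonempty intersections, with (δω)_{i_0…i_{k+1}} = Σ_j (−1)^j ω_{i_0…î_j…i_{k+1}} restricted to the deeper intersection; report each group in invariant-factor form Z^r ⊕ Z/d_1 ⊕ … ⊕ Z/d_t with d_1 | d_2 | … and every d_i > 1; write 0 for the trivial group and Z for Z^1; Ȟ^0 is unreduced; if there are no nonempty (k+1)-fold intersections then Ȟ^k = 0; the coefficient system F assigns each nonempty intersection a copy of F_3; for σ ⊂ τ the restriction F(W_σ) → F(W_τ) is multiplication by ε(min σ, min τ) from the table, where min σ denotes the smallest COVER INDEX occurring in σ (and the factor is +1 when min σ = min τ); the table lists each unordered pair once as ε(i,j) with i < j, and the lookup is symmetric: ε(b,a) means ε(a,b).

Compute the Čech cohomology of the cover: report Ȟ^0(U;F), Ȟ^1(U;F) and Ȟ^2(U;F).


Ȟ^0(U;F) ≅ Z/3,  Ȟ^1(U;F) ≅ Z/3,  Ȟ^2(U;F) ≅ 0

intersection data:
  W12={t,v,b} W14={x,d} W23={u,c} W34={r,s}
C dims 4,4; δ0: rk_F3 3
Ȟ^0 = (4 − 3) − 0 = 1, so Ȟ^0 ≅ Z/3
Ȟ^1 = (4 − 0) − 3 = 1, so Ȟ^1 ≅ Z/3
Ȟ^2 = (0 − 0) − 0 = 0, so Ȟ^2 ≅ 0


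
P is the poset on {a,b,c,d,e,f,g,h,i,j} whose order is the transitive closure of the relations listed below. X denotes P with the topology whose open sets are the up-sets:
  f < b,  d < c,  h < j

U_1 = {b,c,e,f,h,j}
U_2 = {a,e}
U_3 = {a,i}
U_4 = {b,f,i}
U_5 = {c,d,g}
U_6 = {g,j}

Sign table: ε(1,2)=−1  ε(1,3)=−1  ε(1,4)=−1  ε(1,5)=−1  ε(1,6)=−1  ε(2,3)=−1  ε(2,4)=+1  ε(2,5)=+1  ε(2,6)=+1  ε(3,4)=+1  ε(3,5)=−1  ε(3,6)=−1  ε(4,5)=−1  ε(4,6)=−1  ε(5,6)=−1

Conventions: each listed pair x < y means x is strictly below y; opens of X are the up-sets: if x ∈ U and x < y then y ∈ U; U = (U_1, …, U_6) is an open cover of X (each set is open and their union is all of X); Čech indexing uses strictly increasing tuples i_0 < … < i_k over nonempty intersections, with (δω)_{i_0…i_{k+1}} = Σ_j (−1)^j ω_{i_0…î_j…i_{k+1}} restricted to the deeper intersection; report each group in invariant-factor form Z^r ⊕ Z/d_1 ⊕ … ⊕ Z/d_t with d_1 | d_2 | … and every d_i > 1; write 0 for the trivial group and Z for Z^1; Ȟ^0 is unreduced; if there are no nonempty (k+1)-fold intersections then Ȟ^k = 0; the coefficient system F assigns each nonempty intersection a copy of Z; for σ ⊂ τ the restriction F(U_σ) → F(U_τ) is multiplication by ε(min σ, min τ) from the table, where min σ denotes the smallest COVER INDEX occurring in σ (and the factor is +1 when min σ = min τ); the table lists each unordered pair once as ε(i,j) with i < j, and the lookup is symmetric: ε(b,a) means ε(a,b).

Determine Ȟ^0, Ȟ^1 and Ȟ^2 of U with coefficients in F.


Ȟ^0(U;F) ≅ 0,  Ȟ^1(U;F) ≅ Z ⊕ Z/2,  Ȟ^2(U;F) ≅ 0

cover nerve:
  U12={e} U14={b,f} U15={c} U16={j} U23={a} U34={i} U56={g}
C dims 6,7; δ0: rk 6, SNF 1^5·2
Ȟ^0: (6−6)−0=0 ⇒ 0
Ȟ^1: (7−0)−6=1 plus torsion [2] ⇒ Z ⊕ Z/2
Ȟ^2: (0−0)−0=0 ⇒ 0


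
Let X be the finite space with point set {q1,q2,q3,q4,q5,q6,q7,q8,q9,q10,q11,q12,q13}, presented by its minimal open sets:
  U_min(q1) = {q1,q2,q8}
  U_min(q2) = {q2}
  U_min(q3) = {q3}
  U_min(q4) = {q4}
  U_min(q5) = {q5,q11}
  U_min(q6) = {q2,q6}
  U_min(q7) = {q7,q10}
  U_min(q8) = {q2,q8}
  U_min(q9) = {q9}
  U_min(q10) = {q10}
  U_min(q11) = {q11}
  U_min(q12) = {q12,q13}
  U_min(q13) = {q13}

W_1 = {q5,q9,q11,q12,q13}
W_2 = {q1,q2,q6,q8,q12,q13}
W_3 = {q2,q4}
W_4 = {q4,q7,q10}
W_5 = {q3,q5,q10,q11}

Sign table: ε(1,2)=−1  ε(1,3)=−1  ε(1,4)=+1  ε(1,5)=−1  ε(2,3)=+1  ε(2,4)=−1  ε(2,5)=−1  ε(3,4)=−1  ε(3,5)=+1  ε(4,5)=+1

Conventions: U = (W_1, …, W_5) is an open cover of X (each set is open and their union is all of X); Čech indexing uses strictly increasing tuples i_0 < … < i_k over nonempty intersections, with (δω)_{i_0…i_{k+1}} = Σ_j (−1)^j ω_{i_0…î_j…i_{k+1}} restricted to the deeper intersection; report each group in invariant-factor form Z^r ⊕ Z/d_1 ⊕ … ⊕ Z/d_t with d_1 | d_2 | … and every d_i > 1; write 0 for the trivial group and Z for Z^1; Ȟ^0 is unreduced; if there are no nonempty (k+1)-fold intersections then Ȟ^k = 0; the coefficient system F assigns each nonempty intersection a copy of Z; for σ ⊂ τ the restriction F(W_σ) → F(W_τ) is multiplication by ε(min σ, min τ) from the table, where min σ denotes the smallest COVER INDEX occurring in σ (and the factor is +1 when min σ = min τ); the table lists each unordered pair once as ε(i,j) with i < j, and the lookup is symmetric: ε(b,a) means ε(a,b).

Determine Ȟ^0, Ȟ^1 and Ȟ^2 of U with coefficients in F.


Ȟ^0 = 0, Ȟ^1 = Z/2 and Ȟ^2 = 0

nerve of the cover:
  W12={q12,q13} W15={q5,q11} W23={q2} W34={q4} W45={q10}
C dims 5,5; δ0: rk 5, SNF 1^4·2
Ȟ^0 = (5 − 5) − 0 = 0, so Ȟ^0 ≅ 0
Ȟ^1 = (5 − 0) − 5 = 0 plus torsion [2], so Ȟ^1 ≅ Z/2
Ȟ^2 = (0 − 0) − 0 = 0, so Ȟ^2 ≅ 0


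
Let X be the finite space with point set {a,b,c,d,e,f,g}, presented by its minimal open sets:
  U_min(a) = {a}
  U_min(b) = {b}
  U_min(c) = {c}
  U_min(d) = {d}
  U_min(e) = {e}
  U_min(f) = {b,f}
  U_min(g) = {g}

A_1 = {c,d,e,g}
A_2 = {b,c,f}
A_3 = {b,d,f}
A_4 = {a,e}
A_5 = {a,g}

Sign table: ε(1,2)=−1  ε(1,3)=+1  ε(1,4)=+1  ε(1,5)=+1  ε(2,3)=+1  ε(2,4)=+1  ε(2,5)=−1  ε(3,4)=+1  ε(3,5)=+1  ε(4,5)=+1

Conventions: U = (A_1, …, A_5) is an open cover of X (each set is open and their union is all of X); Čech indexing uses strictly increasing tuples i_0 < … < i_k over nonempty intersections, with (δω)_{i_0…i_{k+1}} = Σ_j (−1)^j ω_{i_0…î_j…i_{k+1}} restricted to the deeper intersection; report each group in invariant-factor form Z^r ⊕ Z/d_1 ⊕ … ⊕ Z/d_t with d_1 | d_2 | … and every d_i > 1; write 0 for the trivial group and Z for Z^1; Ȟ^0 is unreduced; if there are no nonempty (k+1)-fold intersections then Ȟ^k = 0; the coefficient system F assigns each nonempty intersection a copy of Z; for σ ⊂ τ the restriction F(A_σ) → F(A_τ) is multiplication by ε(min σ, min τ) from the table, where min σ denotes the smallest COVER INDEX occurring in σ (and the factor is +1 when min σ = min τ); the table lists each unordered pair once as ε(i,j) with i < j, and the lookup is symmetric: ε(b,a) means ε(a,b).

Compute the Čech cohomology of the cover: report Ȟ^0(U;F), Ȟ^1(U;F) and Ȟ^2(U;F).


Ȟ^0 = 0, Ȟ^1 = Z ⊕ Z/2, Ȟ^2 = 0

intersection data:
  A12={c} A13={d} A14={e} A15={g} A23={b,f} A45={a}
C dims 5,6; δ0: rk 5, SNF 1^4·2
Ȟ^0 = (5 − 5) − 0 = 0, so Ȟ^0 ≅ 0
Ȟ^1 = (6 − 0) − 5 = 1 plus torsion [2], so Ȟ^1 ≅ Z ⊕ Z/2
Ȟ^2 = (0 − 0) − 0 = 0, so Ȟ^2 ≅ 0


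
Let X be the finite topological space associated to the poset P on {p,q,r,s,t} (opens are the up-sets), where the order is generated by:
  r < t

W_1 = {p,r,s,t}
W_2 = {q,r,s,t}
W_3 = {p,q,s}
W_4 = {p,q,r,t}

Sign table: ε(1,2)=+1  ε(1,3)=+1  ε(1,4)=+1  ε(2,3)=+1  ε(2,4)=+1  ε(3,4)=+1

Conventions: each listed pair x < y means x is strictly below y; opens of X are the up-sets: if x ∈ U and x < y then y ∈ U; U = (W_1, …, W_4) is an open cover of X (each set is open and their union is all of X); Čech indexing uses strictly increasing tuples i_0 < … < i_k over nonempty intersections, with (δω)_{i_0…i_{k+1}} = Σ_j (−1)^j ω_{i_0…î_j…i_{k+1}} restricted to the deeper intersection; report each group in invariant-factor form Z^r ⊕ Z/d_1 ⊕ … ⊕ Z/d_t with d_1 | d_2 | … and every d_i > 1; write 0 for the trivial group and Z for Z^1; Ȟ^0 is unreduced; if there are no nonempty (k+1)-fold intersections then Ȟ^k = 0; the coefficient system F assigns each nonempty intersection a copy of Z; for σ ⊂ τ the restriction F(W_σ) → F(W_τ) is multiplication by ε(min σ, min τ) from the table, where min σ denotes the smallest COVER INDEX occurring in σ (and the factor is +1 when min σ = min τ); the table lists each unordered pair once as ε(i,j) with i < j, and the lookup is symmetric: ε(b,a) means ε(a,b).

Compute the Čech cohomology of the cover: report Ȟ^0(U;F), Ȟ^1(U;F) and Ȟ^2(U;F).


nerve of the cover:
  W12={r,s,t} W13={p,s} W14={p,r,t} W23={q,s} W24={q,r,t} W34={p,q}
  W123={s} W124={r,t} W134={p} W234={q}
C dims 4,6,4; δ0: rk 3, SNF 1^3; δ1: rk 3, SNF 1^3
Ȟ^0 = (4 − 3) − 0 = 1, so Ȟ^0 ≅ Z
Ȟ^1 = (6 − 3) − 3 = 0, so Ȟ^1 ≅ 0
Ȟ^2 = (4 − 0) − 3 = 1, so Ȟ^2 ≅ Z

Ȟ^0 = Z; Ȟ^1 = 0; Ȟ^2 = Z


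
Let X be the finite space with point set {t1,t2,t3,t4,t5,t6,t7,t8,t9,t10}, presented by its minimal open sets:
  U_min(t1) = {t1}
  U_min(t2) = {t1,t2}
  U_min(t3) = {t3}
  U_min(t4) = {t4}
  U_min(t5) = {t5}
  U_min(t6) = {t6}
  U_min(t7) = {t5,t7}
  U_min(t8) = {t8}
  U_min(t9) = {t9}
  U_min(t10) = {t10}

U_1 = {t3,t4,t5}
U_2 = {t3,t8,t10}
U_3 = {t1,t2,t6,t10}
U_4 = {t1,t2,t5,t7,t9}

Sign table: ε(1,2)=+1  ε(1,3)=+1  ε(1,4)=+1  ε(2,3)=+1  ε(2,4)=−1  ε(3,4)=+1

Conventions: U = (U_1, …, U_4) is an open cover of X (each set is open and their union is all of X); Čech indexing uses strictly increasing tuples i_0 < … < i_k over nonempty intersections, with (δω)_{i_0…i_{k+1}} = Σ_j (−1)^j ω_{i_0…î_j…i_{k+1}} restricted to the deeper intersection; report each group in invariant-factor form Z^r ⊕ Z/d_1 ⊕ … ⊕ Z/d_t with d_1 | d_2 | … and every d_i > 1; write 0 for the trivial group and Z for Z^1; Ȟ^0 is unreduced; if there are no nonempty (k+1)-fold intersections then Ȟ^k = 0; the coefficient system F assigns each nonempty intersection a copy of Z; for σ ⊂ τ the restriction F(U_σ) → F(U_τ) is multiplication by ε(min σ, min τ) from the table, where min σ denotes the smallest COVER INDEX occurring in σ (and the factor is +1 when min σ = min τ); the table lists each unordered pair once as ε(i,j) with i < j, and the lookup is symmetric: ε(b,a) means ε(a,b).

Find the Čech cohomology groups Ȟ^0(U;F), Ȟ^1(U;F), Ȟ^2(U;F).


nerve of the cover:
  U12={t3} U14={t5} U23={t10} U34={t1,t2}
C dims 4,4; δ0: rk 3, SNF 1^3
Ȟ^0 = (4 − 3) − 0 = 1, so Ȟ^0 ≅ Z
Ȟ^1 = (4 − 0) − 3 = 1, so Ȟ^1 ≅ Z
Ȟ^2 = (0 − 0) − 0 = 0, so Ȟ^2 ≅ 0

Ȟ^0 ≅ Z; Ȟ^1 ≅ Z; Ȟ^2 ≅ 0


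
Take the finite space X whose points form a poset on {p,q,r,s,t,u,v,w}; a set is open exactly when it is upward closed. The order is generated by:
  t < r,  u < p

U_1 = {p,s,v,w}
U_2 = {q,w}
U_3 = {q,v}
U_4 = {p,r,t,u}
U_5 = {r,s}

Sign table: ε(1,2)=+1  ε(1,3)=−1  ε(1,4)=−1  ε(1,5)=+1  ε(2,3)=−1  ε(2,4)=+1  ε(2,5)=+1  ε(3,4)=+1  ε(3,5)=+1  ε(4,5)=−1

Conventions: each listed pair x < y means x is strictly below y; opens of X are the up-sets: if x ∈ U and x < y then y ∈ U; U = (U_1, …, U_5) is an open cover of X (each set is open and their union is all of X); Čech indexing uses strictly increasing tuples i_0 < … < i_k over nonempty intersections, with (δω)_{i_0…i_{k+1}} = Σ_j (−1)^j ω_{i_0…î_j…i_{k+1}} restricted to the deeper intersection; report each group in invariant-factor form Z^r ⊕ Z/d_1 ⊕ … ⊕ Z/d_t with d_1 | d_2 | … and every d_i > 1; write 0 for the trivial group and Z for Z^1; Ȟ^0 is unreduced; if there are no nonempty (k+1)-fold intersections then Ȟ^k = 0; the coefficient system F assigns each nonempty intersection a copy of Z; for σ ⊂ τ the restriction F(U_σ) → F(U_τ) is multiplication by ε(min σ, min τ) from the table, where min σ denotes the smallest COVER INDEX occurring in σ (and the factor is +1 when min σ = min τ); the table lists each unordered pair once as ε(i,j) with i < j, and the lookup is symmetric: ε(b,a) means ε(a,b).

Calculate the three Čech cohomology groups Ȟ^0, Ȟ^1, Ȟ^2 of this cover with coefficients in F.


Ȟ^0 = Z, Ȟ^1 = Z^2 and Ȟ^2 = 0

nonempty overlaps:
  U12={w} U13={v} U14={p} U15={s} U23={q} U45={r}
C dims 5,6; δ0: rk 4, SNF 1^4
degree 0: 5−4−0 = 1 → Ȟ^0 ≅ Z
degree 1: 6−0−4 = 2 → Ȟ^1 ≅ Z^2
degree 2: 0−0−0 = 0 → Ȟ^2 ≅ 0


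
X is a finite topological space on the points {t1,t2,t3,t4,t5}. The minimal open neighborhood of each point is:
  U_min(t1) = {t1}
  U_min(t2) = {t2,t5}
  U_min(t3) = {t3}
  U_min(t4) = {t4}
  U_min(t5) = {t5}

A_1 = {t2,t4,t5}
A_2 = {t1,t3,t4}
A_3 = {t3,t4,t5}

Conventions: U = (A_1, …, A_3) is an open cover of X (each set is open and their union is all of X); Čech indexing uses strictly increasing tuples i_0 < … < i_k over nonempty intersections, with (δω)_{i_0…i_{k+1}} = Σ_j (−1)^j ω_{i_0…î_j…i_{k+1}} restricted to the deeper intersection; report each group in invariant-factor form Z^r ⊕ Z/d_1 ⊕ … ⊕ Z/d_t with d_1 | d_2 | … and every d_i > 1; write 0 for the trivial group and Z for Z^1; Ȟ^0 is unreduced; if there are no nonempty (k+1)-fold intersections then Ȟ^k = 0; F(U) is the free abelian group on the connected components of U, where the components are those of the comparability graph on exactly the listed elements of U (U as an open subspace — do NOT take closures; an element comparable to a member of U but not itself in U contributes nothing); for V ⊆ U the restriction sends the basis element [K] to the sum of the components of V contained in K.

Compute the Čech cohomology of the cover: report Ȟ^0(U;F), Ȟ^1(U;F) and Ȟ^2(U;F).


Ȟ^0(U;F) ≅ Z^4, Ȟ^1(U;F) ≅ 0, Ȟ^2(U;F) ≅ 0

cover nerve:
  A12={t4} A13={t4,t5} A23={t3,t4}
  A123={t4}
components per intersection:
  A1: {t2,t5} {t4}
  A2: {t1} {t3} {t4}
  A3: {t3} {t4} {t5}
  A12: {t4}
  A13: {t4} {t5}
  A23: {t3} {t4}
  A123: {t4}
C dims 8,5,1; δ0: rk 4, SNF 1^4; δ1: rk 1, SNF 1^1
Ȟ^0: (8−4)−0=4 ⇒ Z^4
Ȟ^1: (5−1)−4=0 ⇒ 0
Ȟ^2: (1−0)−1=0 ⇒ 0


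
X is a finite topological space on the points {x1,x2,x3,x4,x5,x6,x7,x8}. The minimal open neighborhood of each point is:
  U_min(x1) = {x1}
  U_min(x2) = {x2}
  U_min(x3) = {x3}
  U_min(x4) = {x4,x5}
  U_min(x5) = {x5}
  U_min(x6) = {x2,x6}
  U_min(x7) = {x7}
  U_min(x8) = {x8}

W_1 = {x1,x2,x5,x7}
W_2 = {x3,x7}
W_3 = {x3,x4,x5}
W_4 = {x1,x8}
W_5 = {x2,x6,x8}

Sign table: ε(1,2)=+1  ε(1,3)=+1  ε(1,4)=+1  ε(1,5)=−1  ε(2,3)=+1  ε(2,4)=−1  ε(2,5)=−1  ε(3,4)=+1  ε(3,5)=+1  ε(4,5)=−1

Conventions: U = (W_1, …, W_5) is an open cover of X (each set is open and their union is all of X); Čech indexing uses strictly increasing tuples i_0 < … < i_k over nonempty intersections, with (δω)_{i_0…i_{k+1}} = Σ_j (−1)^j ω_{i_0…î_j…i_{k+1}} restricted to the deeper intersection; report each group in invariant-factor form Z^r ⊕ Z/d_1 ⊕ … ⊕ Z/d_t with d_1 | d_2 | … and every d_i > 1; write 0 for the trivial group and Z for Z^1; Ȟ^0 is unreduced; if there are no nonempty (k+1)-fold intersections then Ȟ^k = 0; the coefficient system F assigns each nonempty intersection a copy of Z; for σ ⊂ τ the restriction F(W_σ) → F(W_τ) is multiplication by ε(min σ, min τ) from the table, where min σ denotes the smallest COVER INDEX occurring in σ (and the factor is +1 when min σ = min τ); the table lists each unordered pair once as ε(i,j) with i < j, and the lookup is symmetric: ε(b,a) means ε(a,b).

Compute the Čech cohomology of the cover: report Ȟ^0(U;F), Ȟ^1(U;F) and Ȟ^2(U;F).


nonempty overlaps:
  W12={x7} W13={x5} W14={x1} W15={x2} W23={x3} W45={x8}
C dims 5,6; δ0: rk 4, SNF 1^4
degree 0: 5−4−0 = 1 → Ȟ^0 ≅ Z
degree 1: 6−0−4 = 2 → Ȟ^1 ≅ Z^2
degree 2: 0−0−0 = 0 → Ȟ^2 ≅ 0

Ȟ^0(U;F) ≅ Z; Ȟ^1(U;F) ≅ Z^2; Ȟ^2(U;F) ≅ 0


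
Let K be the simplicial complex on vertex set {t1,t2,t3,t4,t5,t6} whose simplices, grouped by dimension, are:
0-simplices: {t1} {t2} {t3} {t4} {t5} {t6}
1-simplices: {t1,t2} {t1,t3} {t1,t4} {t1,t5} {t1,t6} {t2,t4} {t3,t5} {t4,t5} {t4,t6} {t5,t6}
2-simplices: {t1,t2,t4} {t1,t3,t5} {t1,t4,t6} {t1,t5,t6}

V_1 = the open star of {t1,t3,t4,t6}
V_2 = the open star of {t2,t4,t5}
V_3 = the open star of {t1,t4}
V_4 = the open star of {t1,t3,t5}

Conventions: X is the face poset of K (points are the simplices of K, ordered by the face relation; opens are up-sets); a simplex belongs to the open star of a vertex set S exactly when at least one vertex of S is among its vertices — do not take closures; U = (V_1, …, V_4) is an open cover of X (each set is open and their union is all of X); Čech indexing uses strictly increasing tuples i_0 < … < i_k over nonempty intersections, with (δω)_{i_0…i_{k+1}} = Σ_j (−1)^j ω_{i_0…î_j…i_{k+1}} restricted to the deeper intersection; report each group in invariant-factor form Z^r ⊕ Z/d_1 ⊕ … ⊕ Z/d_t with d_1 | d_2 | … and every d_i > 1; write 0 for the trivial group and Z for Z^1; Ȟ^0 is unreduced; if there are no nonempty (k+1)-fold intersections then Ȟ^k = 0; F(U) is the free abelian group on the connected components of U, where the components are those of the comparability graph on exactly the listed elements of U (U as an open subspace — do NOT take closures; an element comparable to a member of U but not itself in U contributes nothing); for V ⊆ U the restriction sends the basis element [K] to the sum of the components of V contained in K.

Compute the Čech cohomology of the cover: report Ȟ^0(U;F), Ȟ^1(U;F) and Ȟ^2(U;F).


Ȟ^0 ≅ Z, Ȟ^1 ≅ Z and Ȟ^2 ≅ 0

cover nerve:
  V1={{t1},{t3},{t4},{t6},{t1,t2},{t1,t3},{t1,t4},{t1,t5},{t1,t6},{t2,t4},{t3,t5},{t4,t5},{t4,t6},{t5,t6},{t1,t2,t4},{t1,t3,t5},{t1,t4,t6},{t1,t5,t6}} V2={{t2},{t4},{t5},{t1,t2},{t1,t4},{t1,t5},{t2,t4},{t3,t5},{t4,t5},{t4,t6},{t5,t6},{t1,t2,t4},{t1,t3,t5},{t1,t4,t6},{t1,t5,t6}} V3={{t1},{t4},{t1,t2},{t1,t3},{t1,t4},{t1,t5},{t1,t6},{t2,t4},{t4,t5},{t4,t6},{t1,t2,t4},{t1,t3,t5},{t1,t4,t6},{t1,t5,t6}} V4={{t1},{t3},{t5},{t1,t2},{t1,t3},{t1,t4},{t1,t5},{t1,t6},{t3,t5},{t4,t5},{t5,t6},{t1,t2,t4},{t1,t3,t5},{t1,t4,t6},{t1,t5,t6}}
  V12={{t4},{t1,t2},{t1,t4},{t1,t5},{t2,t4},{t3,t5},{t4,t5},{t4,t6},{t5,t6},{t1,t2,t4},{t1,t3,t5},{t1,t4,t6},{t1,t5,t6}} V13={{t1},{t4},{t1,t2},{t1,t3},{t1,t4},{t1,t5},{t1,t6},{t2,t4},{t4,t5},{t4,t6},{t1,t2,t4},{t1,t3,t5},{t1,t4,t6},{t1,t5,t6}} V14={{t1},{t3},{t1,t2},{t1,t3},{t1,t4},{t1,t5},{t1,t6},{t3,t5},{t4,t5},{t5,t6},{t1,t2,t4},{t1,t3,t5},{t1,t4,t6},{t1,t5,t6}} V23={{t4},{t1,t2},{t1,t4},{t1,t5},{t2,t4},{t4,t5},{t4,t6},{t1,t2,t4},{t1,t3,t5},{t1,t4,t6},{t1,t5,t6}} V24={{t5},{t1,t2},{t1,t4},{t1,t5},{t3,t5},{t4,t5},{t5,t6},{t1,t2,t4},{t1,t3,t5},{t1,t4,t6},{t1,t5,t6}} V34={{t1},{t1,t2},{t1,t3},{t1,t4},{t1,t5},{t1,t6},{t4,t5},{t1,t2,t4},{t1,t3,t5},{t1,t4,t6},{t1,t5,t6}}
  V123={{t4},{t1,t2},{t1,t4},{t1,t5},{t2,t4},{t4,t5},{t4,t6},{t1,t2,t4},{t1,t3,t5},{t1,t4,t6},{t1,t5,t6}} V124={{t1,t2},{t1,t4},{t1,t5},{t3,t5},{t4,t5},{t5,t6},{t1,t2,t4},{t1,t3,t5},{t1,t4,t6},{t1,t5,t6}} V134={{t1},{t1,t2},{t1,t3},{t1,t4},{t1,t5},{t1,t6},{t4,t5},{t1,t2,t4},{t1,t3,t5},{t1,t4,t6},{t1,t5,t6}} V234={{t1,t2},{t1,t4},{t1,t5},{t4,t5},{t1,t2,t4},{t1,t3,t5},{t1,t4,t6},{t1,t5,t6}}
  V1234={{t1,t2},{t1,t4},{t1,t5},{t4,t5},{t1,t2,t4},{t1,t3,t5},{t1,t4,t6},{t1,t5,t6}}
components per intersection:
  V1: {{t1},{t3},{t4},{t6},{t1,t2},{t1,t3},{t1,t4},{t1,t5},{t1,t6},{t2,t4},{t3,t5},{t4,t5},{t4,t6},{t5,t6},{t1,t2,t4},{t1,t3,t5},{t1,t4,t6},{t1,t5,t6}}
  V2: {{t2},{t4},{t5},{t1,t2},{t1,t4},{t1,t5},{t2,t4},{t3,t5},{t4,t5},{t4,t6},{t5,t6},{t1,t2,t4},{t1,t3,t5},{t1,t4,t6},{t1,t5,t6}}
  V3: {{t1},{t4},{t1,t2},{t1,t3},{t1,t4},{t1,t5},{t1,t6},{t2,t4},{t4,t5},{t4,t6},{t1,t2,t4},{t1,t3,t5},{t1,t4,t6},{t1,t5,t6}}
  V4: {{t1},{t3},{t5},{t1,t2},{t1,t3},{t1,t4},{t1,t5},{t1,t6},{t3,t5},{t4,t5},{t5,t6},{t1,t2,t4},{t1,t3,t5},{t1,t4,t6},{t1,t5,t6}}
  V12: {{t4},{t1,t2},{t1,t4},{t2,t4},{t4,t5},{t4,t6},{t1,t2,t4},{t1,t4,t6}} {{t1,t5},{t3,t5},{t5,t6},{t1,t3,t5},{t1,t5,t6}}
  V13: {{t1},{t4},{t1,t2},{t1,t3},{t1,t4},{t1,t5},{t1,t6},{t2,t4},{t4,t5},{t4,t6},{t1,t2,t4},{t1,t3,t5},{t1,t4,t6},{t1,t5,t6}}
  V14: {{t1},{t3},{t1,t2},{t1,t3},{t1,t4},{t1,t5},{t1,t6},{t3,t5},{t5,t6},{t1,t2,t4},{t1,t3,t5},{t1,t4,t6},{t1,t5,t6}} {{t4,t5}}
  V23: {{t4},{t1,t2},{t1,t4},{t2,t4},{t4,t5},{t4,t6},{t1,t2,t4},{t1,t4,t6}} {{t1,t5},{t1,t3,t5},{t1,t5,t6}}
  V24: {{t5},{t1,t5},{t3,t5},{t4,t5},{t5,t6},{t1,t3,t5},{t1,t5,t6}} {{t1,t2},{t1,t4},{t1,t2,t4},{t1,t4,t6}}
  V34: {{t1},{t1,t2},{t1,t3},{t1,t4},{t1,t5},{t1,t6},{t1,t2,t4},{t1,t3,t5},{t1,t4,t6},{t1,t5,t6}} {{t4,t5}}
  V123: {{t4},{t1,t2},{t1,t4},{t2,t4},{t4,t5},{t4,t6},{t1,t2,t4},{t1,t4,t6}} {{t1,t5},{t1,t3,t5},{t1,t5,t6}}
  V124: {{t1,t2},{t1,t4},{t1,t2,t4},{t1,t4,t6}} {{t1,t5},{t3,t5},{t5,t6},{t1,t3,t5},{t1,t5,t6}} {{t4,t5}}
  V134: {{t1},{t1,t2},{t1,t3},{t1,t4},{t1,t5},{t1,t6},{t1,t2,t4},{t1,t3,t5},{t1,t4,t6},{t1,t5,t6}} {{t4,t5}}
  V234: {{t1,t2},{t1,t4},{t1,t2,t4},{t1,t4,t6}} {{t1,t5},{t1,t3,t5},{t1,t5,t6}} {{t4,t5}}
  V1234: {{t1,t2},{t1,t4},{t1,t2,t4},{t1,t4,t6}} {{t1,t5},{t1,t3,t5},{t1,t5,t6}} {{t4,t5}}
C dims 4,11,10,3; δ0: rk 3, SNF 1^3; δ1: rk 7, SNF 1^7; δ2: rk 3, SNF 1^3
Ȟ^0: (4−3)−0=1 ⇒ Z
Ȟ^1: (11−7)−3=1 ⇒ Z
Ȟ^2: (10−3)−7=0 ⇒ 0


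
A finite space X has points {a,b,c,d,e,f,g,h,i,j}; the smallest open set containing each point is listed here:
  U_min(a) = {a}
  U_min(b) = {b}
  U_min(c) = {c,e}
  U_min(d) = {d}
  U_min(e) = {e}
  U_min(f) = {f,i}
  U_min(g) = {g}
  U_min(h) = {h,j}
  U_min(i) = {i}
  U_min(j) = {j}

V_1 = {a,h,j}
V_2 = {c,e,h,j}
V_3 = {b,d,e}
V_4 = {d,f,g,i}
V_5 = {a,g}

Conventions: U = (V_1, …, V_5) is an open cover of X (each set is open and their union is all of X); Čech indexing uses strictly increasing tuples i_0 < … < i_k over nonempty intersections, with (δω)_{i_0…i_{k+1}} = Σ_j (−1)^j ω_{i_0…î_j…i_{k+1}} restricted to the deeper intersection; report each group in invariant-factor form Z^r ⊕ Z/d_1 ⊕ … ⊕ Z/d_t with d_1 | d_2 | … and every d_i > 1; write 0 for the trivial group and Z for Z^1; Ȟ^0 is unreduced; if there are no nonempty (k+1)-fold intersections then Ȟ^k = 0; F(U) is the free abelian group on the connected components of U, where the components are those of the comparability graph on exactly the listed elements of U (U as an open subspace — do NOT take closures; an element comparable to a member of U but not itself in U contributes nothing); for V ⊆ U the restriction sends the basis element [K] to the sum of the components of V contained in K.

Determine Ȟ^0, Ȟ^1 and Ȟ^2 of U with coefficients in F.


nonempty intersections:
  V12={h,j} V15={a} V23={e} V34={d} V45={g}
components per intersection:
  V1: {a} {h,j}
  V2: {c,e} {h,j}
  V3: {b} {d} {e}
  V4: {d} {f,i} {g}
  V5: {a} {g}
  V12: {h,j}
  V15: {a}
  V23: {e}
  V34: {d}
  V45: {g}
C dims 12,5; δ0: rk 5, SNF 1^5
Ȟ^0: (12−5)−0=7 ⇒ Z^7
Ȟ^1: (5−0)−5=0 ⇒ 0
Ȟ^2: (0−0)−0=0 ⇒ 0

Ȟ^0 = Z^7, Ȟ^1 = 0 and Ȟ^2 = 0


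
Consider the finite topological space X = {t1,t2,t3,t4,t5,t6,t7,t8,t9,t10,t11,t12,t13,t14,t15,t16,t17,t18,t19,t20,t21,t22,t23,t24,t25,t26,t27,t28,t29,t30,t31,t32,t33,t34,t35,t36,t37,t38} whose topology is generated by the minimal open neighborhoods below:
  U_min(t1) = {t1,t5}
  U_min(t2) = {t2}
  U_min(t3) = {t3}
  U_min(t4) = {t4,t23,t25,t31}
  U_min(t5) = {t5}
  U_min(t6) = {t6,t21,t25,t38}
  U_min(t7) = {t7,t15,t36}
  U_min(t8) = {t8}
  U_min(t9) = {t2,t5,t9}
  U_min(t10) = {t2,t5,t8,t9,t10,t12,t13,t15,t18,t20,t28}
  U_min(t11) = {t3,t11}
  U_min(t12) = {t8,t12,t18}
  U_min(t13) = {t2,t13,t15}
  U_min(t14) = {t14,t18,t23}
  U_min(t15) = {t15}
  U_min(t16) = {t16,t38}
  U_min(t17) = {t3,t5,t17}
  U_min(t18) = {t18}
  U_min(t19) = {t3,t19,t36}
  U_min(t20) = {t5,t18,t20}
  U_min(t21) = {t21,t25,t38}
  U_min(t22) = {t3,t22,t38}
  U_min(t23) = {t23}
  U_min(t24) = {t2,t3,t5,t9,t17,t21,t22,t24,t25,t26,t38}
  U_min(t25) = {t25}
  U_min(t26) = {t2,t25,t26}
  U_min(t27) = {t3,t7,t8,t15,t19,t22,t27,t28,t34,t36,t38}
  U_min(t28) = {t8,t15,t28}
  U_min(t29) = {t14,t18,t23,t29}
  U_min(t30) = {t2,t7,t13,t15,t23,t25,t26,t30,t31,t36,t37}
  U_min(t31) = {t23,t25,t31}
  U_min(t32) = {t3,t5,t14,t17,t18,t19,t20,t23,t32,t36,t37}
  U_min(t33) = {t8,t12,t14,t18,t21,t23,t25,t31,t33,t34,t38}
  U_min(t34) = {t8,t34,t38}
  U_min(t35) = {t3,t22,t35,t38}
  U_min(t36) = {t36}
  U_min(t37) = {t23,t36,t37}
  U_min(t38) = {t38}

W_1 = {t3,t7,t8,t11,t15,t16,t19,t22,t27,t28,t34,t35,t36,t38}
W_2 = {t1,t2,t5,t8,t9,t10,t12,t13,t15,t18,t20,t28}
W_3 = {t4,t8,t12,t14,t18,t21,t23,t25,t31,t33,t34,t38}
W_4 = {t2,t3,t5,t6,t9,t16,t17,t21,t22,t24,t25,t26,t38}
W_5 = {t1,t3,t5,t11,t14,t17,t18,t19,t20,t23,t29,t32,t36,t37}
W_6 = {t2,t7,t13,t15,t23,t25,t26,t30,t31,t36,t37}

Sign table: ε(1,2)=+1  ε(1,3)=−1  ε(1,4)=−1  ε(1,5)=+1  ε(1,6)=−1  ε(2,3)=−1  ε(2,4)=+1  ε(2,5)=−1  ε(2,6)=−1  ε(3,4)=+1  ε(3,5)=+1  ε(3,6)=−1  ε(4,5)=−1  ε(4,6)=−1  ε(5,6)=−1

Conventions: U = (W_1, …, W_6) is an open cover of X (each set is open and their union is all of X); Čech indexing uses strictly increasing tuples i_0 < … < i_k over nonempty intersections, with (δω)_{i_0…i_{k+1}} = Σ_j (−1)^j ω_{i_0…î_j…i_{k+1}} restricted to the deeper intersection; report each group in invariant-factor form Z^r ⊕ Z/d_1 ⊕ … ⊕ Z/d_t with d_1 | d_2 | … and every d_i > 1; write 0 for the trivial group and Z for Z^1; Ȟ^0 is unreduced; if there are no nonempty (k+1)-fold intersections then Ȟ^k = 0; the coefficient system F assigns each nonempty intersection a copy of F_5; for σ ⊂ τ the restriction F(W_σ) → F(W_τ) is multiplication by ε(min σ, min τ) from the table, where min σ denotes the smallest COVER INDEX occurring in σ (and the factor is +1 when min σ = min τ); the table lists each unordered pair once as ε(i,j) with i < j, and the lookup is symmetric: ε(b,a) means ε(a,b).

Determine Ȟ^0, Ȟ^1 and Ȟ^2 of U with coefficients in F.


Ȟ^0 ≅ 0, Ȟ^1 ≅ 0 and Ȟ^2 ≅ Z/5

nerve simplices:
  W12={t8,t15,t28} W13={t8,t34,t38} W14={t3,t16,t22,t38} W15={t3,t11,t19,t36} W16={t7,t15,t36} W23={t8,t12,t18} W24={t2,t5,t9} W25={t1,t5,t18,t20} W26={t2,t13,t15} W34={t21,t25,t38} W35={t14,t18,t23} W36={t23,t25,t31} W45={t3,t5,t17} W46={t2,t25,t26} W56={t23,t36,t37}
  W123={t8} W126={t15} W134={t38} W145={t3} W156={t36} W235={t18} W245={t5} W246={t2} W346={t25} W356={t23}
C dims 6,15,10; δ0: rk_F5 6; δ1: rk_F5 9
degree 0: 6−6−0 = 0 → Ȟ^0 ≅ 0
degree 1: 15−9−6 = 0 → Ȟ^1 ≅ 0
degree 2: 10−0−9 = 1 → Ȟ^2 ≅ Z/5


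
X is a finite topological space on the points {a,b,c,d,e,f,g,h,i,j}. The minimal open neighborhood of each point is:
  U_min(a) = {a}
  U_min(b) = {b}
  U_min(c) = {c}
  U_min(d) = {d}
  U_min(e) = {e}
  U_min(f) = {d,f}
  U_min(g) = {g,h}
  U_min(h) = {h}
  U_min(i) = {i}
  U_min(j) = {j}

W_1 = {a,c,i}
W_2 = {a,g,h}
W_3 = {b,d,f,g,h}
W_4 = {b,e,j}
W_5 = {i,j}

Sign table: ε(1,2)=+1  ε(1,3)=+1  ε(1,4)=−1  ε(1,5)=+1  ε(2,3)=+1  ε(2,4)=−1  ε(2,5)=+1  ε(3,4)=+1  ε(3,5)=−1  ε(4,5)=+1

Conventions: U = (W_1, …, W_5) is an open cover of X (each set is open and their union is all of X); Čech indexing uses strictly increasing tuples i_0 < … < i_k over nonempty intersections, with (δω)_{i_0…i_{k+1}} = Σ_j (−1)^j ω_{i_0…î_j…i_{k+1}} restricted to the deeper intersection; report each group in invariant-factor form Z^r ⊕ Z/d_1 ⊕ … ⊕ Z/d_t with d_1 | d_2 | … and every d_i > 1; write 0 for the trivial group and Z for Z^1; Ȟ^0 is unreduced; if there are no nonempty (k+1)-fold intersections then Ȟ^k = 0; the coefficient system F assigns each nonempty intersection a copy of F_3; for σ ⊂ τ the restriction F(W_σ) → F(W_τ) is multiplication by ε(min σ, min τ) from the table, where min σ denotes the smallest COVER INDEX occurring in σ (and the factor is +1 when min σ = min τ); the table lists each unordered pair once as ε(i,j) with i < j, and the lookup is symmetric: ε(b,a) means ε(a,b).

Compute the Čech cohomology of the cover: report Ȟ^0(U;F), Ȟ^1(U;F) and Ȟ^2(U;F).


Ȟ^0 = Z/3,  Ȟ^1 = Z/3,  Ȟ^2 = 0

nerve of the cover:
  W12={a} W15={i} W23={g,h} W34={b} W45={j}
C dims 5,5; δ0: rk_F3 4
Ȟ^0 = (5 − 4) − 0 = 1, so Ȟ^0 ≅ Z/3
Ȟ^1 = (5 − 0) − 4 = 1, so Ȟ^1 ≅ Z/3
Ȟ^2 = (0 − 0) − 0 = 0, so Ȟ^2 ≅ 0


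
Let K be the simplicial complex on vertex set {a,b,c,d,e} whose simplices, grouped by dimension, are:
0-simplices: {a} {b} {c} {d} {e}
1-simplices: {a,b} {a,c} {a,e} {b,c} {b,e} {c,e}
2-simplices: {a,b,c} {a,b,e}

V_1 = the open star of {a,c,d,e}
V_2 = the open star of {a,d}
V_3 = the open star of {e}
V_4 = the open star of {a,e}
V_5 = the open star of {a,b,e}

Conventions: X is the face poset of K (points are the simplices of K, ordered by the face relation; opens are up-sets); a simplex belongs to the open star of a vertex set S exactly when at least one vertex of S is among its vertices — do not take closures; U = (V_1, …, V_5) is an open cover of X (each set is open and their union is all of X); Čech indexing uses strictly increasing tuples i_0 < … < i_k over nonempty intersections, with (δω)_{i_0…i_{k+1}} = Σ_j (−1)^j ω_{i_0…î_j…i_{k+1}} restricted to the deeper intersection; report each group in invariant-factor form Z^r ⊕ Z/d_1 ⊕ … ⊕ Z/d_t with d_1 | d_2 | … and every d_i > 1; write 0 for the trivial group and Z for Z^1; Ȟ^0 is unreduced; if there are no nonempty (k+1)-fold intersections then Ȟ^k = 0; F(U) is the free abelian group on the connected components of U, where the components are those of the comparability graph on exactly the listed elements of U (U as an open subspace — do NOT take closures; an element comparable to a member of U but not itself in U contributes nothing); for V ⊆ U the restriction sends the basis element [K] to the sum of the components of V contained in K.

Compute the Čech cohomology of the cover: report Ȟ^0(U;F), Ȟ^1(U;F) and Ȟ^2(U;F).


intersection data:
  V1={{a},{c},{d},{e},{a,b},{a,c},{a,e},{b,c},{b,e},{c,e},{a,b,c},{a,b,e}} V2={{a},{d},{a,b},{a,c},{a,e},{a,b,c},{a,b,e}} V3={{e},{a,e},{b,e},{c,e},{a,b,e}} V4={{a},{e},{a,b},{a,c},{a,e},{b,e},{c,e},{a,b,c},{a,b,e}} V5={{a},{b},{e},{a,b},{a,c},{a,e},{b,c},{b,e},{c,e},{a,b,c},{a,b,e}}
  V12={{a},{d},{a,b},{a,c},{a,e},{a,b,c},{a,b,e}} V13={{e},{a,e},{b,e},{c,e},{a,b,e}} V14={{a},{e},{a,b},{a,c},{a,e},{b,e},{c,e},{a,b,c},{a,b,e}} V15={{a},{e},{a,b},{a,c},{a,e},{b,c},{b,e},{c,e},{a,b,c},{a,b,e}} V23={{a,e},{a,b,e}} V24={{a},{a,b},{a,c},{a,e},{a,b,c},{a,b,e}} V25={{a},{a,b},{a,c},{a,e},{a,b,c},{a,b,e}} V34={{e},{a,e},{b,e},{c,e},{a,b,e}} V35={{e},{a,e},{b,e},{c,e},{a,b,e}} V45={{a},{e},{a,b},{a,c},{a,e},{b,e},{c,e},{a,b,c},{a,b,e}}
  V123={{a,e},{a,b,e}} V124={{a},{a,b},{a,c},{a,e},{a,b,c},{a,b,e}} V125={{a},{a,b},{a,c},{a,e},{a,b,c},{a,b,e}} V134={{e},{a,e},{b,e},{c,e},{a,b,e}} V135={{e},{a,e},{b,e},{c,e},{a,b,e}} V145={{a},{e},{a,b},{a,c},{a,e},{b,e},{c,e},{a,b,c},{a,b,e}} V234={{a,e},{a,b,e}} V235={{a,e},{a,b,e}} V245={{a},{a,b},{a,c},{a,e},{a,b,c},{a,b,e}} V345={{e},{a,e},{b,e},{c,e},{a,b,e}}
  V1234={{a,e},{a,b,e}} V1235={{a,e},{a,b,e}} V1245={{a},{a,b},{a,c},{a,e},{a,b,c},{a,b,e}} V1345={{e},{a,e},{b,e},{c,e},{a,b,e}} V2345={{a,e},{a,b,e}}
  V12345={{a,e},{a,b,e}}
components per intersection:
  V1: {{a},{c},{e},{a,b},{a,c},{a,e},{b,c},{b,e},{c,e},{a,b,c},{a,b,e}} {{d}}
  V2: {{a},{a,b},{a,c},{a,e},{a,b,c},{a,b,e}} {{d}}
  V3: {{e},{a,e},{b,e},{c,e},{a,b,e}}
  V4: {{a},{e},{a,b},{a,c},{a,e},{b,e},{c,e},{a,b,c},{a,b,e}}
  V5: {{a},{b},{e},{a,b},{a,c},{a,e},{b,c},{b,e},{c,e},{a,b,c},{a,b,e}}
  V12: {{a},{a,b},{a,c},{a,e},{a,b,c},{a,b,e}} {{d}}
  V13: {{e},{a,e},{b,e},{c,e},{a,b,e}}
  V14: {{a},{e},{a,b},{a,c},{a,e},{b,e},{c,e},{a,b,c},{a,b,e}}
  V15: {{a},{e},{a,b},{a,c},{a,e},{b,c},{b,e},{c,e},{a,b,c},{a,b,e}}
  V23: {{a,e},{a,b,e}}
  V24: {{a},{a,b},{a,c},{a,e},{a,b,c},{a,b,e}}
  V25: {{a},{a,b},{a,c},{a,e},{a,b,c},{a,b,e}}
  V34: {{e},{a,e},{b,e},{c,e},{a,b,e}}
  V35: {{e},{a,e},{b,e},{c,e},{a,b,e}}
  V45: {{a},{e},{a,b},{a,c},{a,e},{b,e},{c,e},{a,b,c},{a,b,e}}
  V123: {{a,e},{a,b,e}}
  V124: {{a},{a,b},{a,c},{a,e},{a,b,c},{a,b,e}}
  V125: {{a},{a,b},{a,c},{a,e},{a,b,c},{a,b,e}}
  V134: {{e},{a,e},{b,e},{c,e},{a,b,e}}
  V135: {{e},{a,e},{b,e},{c,e},{a,b,e}}
  V145: {{a},{e},{a,b},{a,c},{a,e},{b,e},{c,e},{a,b,c},{a,b,e}}
  V234: {{a,e},{a,b,e}}
  V235: {{a,e},{a,b,e}}
  V245: {{a},{a,b},{a,c},{a,e},{a,b,c},{a,b,e}}
  V345: {{e},{a,e},{b,e},{c,e},{a,b,e}}
  V1234: {{a,e},{a,b,e}}
  V1235: {{a,e},{a,b,e}}
  V1245: {{a},{a,b},{a,c},{a,e},{a,b,c},{a,b,e}}
  V1345: {{e},{a,e},{b,e},{c,e},{a,b,e}}
  V2345: {{a,e},{a,b,e}}
  V12345: {{a,e},{a,b,e}}
C dims 7,11,10,5; δ0: rk 5, SNF 1^5; δ1: rk 6, SNF 1^6; δ2: rk 4, SNF 1^4
Ȟ^0 = (7 − 5) − 0 = 2, so Ȟ^0 ≅ Z^2
Ȟ^1 = (11 − 6) − 5 = 0, so Ȟ^1 ≅ 0
Ȟ^2 = (10 − 4) − 6 = 0, so Ȟ^2 ≅ 0

Ȟ^0 ≅ Z^2; Ȟ^1 ≅ 0; Ȟ^2 ≅ 0
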